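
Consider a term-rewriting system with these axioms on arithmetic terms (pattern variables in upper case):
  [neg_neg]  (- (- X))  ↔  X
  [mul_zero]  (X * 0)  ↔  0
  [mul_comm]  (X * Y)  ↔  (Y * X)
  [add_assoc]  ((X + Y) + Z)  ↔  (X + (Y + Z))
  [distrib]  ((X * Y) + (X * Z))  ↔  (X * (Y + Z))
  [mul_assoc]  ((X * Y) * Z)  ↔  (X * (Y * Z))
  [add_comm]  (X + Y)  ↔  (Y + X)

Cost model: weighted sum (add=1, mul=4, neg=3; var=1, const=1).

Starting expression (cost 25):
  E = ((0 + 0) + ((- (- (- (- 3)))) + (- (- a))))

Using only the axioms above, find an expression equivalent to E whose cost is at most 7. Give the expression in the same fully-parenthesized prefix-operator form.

(1) (- (- a))  =[neg_neg →]=  a    ⊢ ((0 + 0) + ((- (- (- (- 3)))) + a))
(2) (- (- (- 3)))  =[neg_neg →]=  (- 3)    ⊢ ((0 + 0) + ((- (- 3)) + a))
(3) (- (- 3))  =[neg_neg →]=  3    ⊢ cost 7, within 7

((0 + 0) + (3 + a))   [cost 7]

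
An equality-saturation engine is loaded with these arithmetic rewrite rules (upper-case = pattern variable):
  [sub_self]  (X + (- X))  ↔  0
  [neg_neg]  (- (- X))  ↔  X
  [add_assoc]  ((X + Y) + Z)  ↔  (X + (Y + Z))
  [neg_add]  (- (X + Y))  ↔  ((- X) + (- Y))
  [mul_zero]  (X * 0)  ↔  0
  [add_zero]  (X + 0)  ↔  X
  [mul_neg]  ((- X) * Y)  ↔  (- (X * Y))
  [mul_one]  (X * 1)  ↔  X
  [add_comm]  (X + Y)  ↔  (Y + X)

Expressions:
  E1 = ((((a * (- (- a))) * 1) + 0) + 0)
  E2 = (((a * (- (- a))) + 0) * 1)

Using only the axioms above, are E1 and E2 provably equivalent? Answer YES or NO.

YES

1. [add_zero →] (((a * (- (- a))) * 1) + 0)  →  ((a * (- (- a))) * 1);  E1 = (((a * (- (- a))) * 1) + 0)
2. [add_zero →] (((a * (- (- a))) * 1) + 0)  →  ((a * (- (- a))) * 1)
3. [add_zero ←] (a * (- (- a)))  →  ((a * (- (- a))) + 0);  this is E2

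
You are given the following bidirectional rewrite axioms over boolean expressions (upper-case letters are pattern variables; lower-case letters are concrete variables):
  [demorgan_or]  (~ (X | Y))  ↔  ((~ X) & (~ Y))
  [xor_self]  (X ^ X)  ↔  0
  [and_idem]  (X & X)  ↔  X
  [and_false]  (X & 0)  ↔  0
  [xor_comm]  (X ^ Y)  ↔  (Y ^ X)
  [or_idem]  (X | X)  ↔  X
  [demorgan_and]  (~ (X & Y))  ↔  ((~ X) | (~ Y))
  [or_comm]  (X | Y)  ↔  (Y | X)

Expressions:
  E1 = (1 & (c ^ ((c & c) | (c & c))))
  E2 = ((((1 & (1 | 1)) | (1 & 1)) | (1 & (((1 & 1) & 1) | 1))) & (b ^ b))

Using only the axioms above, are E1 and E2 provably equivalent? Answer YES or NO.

1. [or_idem →] ((c & c) | (c & c))  →  (c & c);  E1 = (1 & (c ^ (c & c)))
2. [and_idem →] (c & c)  →  c;  E1 = (1 & (c ^ c))
3. [xor_self →] (c ^ c)  →  0;  E1 = (1 & 0)
4. [and_idem ←] 1  →  (1 & 1);  E1 = ((1 & 1) & 0)
5. [or_idem ←] (1 & 1)  →  ((1 & 1) | (1 & 1));  E1 = (((1 & 1) | (1 & 1)) & 0)
6. [xor_self ←] 0  →  (b ^ b);  E1 = (((1 & 1) | (1 & 1)) & (b ^ b))
7. [or_idem ←] 1  →  (1 | 1);  E1 = (((1 & 1) | (1 & (1 | 1))) & (b ^ b))
8. [and_idem ←] 1  →  (1 & 1);  E1 = (((1 & 1) | (1 & ((1 & 1) | 1))) & (b ^ b))
9. [or_idem ←] (1 & 1)  →  ((1 & 1) | (1 & 1));  E1 = ((((1 & 1) | (1 & 1)) | (1 & ((1 & 1) | 1))) & (b ^ b))
10. [or_idem ←] 1  →  (1 | 1);  E1 = ((((1 & (1 | 1)) | (1 & 1)) | (1 & ((1 & 1) | 1))) & (b ^ b))
11. [and_idem ←] 1  →  (1 & 1);  this is E2

YES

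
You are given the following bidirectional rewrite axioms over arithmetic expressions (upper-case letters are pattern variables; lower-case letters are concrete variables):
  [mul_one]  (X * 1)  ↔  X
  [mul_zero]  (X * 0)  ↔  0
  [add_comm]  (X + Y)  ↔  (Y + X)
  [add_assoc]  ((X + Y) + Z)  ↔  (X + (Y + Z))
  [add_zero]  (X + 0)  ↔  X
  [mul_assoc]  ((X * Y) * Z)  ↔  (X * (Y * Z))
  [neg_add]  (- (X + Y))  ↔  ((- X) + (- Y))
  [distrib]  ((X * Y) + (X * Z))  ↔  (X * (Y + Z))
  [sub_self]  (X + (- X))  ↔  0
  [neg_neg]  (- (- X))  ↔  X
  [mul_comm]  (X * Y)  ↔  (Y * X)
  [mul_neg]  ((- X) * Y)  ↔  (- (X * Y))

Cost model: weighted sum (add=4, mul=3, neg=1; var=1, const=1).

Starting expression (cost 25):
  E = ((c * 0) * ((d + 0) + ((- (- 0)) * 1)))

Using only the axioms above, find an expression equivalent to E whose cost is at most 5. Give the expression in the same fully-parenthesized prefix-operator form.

(1) (- (- 0))  =[neg_neg →]=  0    ⊢ ((c * 0) * ((d + 0) + (0 * 1)))
(2) (d + 0)  =[add_zero →]=  d    ⊢ ((c * 0) * (d + (0 * 1)))
(3) (0 * 1)  =[mul_one →]=  0    ⊢ ((c * 0) * (d + 0))
(4) (d + 0)  =[add_zero →]=  d    ⊢ ((c * 0) * d)
(5) (c * 0)  =[mul_zero →]=  0    ⊢ cost 5, within 5

(0 * d)   [cost 5]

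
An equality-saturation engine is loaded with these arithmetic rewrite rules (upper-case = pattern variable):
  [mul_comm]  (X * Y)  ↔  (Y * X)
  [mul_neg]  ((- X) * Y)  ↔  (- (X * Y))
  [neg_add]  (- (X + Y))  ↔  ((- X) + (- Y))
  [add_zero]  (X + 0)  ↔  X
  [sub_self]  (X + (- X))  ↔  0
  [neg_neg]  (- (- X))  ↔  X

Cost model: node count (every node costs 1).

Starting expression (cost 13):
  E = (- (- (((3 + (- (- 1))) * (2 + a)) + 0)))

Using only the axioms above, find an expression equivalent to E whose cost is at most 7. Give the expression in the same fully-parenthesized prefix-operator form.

((3 + 1) * (2 + a))   [cost 7]

1. [neg_neg →] (- (- 1))  →  1;  E = (- (- (((3 + 1) * (2 + a)) + 0)))
2. [neg_neg →] (- (- (((3 + 1) * (2 + a)) + 0)))  →  (((3 + 1) * (2 + a)) + 0)
3. [add_zero →] (((3 + 1) * (2 + a)) + 0)  →  ((3 + 1) * (2 + a));  cost 7 ≤ 7, done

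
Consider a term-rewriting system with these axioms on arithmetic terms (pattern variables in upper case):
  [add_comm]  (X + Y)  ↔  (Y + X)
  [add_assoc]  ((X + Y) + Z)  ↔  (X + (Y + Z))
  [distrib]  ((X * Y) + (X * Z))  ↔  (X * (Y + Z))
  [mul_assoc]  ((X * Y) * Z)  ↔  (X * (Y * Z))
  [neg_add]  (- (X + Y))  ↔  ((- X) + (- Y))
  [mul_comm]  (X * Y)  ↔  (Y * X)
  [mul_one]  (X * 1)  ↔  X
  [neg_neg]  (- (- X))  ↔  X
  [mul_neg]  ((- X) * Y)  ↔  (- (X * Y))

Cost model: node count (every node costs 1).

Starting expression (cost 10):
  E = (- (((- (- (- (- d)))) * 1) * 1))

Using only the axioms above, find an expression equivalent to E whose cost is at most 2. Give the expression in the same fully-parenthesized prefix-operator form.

(- d)   [cost 2]

step 1: neg_neg (→) rewrites (- (- (- d))) into (- d), now (- (((- (- d)) * 1) * 1))
step 2: mul_one (→) rewrites ((- (- d)) * 1) into (- (- d)), now (- ((- (- d)) * 1))
step 3: neg_neg (→) rewrites (- (- d)) into d, now (- (d * 1))
step 4: mul_one (→) rewrites (d * 1) into d, reaching cost 2 (bound 2)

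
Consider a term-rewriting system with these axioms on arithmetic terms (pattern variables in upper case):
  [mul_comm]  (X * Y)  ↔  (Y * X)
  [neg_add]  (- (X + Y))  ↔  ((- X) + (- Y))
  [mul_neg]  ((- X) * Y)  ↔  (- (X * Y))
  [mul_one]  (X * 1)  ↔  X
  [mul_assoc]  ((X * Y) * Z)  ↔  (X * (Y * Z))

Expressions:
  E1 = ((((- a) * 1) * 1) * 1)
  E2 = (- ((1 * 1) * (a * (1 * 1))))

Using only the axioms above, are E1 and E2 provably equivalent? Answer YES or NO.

step 1: mul_one (→) rewrites ((((- a) * 1) * 1) * 1) into (((- a) * 1) * 1)
step 2: mul_one (→) rewrites ((- a) * 1) into (- a), now ((- a) * 1)
step 3: mul_one (→) rewrites ((- a) * 1) into (- a)
step 4: mul_one (←) rewrites a into (a * 1), now (- (a * 1))
step 5: mul_one (←) rewrites a into (a * 1), now (- ((a * 1) * 1))
step 6: mul_one (←) rewrites 1 into (1 * 1), now (- ((a * 1) * (1 * 1)))
step 7: mul_comm (→) rewrites ((a * 1) * (1 * 1)) into ((1 * 1) * (a * 1)), now (- ((1 * 1) * (a * 1)))
step 8: mul_one (←) rewrites 1 into (1 * 1), which is E2

YES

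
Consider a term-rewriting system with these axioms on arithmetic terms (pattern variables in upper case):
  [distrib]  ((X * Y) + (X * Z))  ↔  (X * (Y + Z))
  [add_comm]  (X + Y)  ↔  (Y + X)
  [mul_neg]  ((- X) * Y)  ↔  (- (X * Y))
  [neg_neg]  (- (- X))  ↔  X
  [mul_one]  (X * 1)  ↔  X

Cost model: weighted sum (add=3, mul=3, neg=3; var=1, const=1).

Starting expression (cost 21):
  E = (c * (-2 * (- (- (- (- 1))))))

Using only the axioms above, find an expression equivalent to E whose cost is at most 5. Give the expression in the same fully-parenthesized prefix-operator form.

1. [neg_neg →] (- (- (- 1)))  →  (- 1);  E = (c * (-2 * (- (- 1))))
2. [neg_neg →] (- (- 1))  →  1;  E = (c * (-2 * 1))
3. [mul_one →] (-2 * 1)  →  -2;  cost 5 ≤ 5, done

(c * -2)   [cost 5]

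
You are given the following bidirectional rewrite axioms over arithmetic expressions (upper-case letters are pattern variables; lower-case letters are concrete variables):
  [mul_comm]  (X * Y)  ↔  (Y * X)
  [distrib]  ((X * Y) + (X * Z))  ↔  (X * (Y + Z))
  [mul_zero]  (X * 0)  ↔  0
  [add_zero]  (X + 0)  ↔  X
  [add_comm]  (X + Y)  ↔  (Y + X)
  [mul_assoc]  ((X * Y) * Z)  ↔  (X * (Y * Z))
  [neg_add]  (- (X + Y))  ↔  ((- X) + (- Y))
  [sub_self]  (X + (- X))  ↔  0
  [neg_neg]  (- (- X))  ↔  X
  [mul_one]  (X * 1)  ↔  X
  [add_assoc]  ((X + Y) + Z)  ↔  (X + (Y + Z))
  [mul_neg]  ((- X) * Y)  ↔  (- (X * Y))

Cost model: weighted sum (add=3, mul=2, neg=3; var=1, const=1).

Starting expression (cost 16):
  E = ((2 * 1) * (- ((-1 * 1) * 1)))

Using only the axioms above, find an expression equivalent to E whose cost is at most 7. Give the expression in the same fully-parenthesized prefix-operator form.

1. [mul_one →] ((-1 * 1) * 1)  →  (-1 * 1);  E = ((2 * 1) * (- (-1 * 1)))
2. [mul_one →] (2 * 1)  →  2;  E = (2 * (- (-1 * 1)))
3. [mul_one →] (-1 * 1)  →  -1;  cost 7 ≤ 7, done

(2 * (- -1))   [cost 7]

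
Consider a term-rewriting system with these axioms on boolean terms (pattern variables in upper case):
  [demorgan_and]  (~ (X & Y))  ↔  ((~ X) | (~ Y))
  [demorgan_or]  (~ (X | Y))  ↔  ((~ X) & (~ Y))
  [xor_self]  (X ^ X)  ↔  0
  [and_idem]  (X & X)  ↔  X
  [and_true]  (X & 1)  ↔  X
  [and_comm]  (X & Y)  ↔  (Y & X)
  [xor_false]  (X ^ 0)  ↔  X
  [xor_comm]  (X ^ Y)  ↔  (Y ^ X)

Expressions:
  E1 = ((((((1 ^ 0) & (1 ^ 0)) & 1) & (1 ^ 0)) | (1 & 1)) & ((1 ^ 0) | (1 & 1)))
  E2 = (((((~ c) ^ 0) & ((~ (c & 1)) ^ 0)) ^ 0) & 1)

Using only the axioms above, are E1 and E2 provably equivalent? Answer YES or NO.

Every axiom is a valid identity, so a rewrite proof would force E1 and E2 to agree under every assignment.
At c=1: E1 = 1 but E2 = 0; they differ, so no derivation exists.

NO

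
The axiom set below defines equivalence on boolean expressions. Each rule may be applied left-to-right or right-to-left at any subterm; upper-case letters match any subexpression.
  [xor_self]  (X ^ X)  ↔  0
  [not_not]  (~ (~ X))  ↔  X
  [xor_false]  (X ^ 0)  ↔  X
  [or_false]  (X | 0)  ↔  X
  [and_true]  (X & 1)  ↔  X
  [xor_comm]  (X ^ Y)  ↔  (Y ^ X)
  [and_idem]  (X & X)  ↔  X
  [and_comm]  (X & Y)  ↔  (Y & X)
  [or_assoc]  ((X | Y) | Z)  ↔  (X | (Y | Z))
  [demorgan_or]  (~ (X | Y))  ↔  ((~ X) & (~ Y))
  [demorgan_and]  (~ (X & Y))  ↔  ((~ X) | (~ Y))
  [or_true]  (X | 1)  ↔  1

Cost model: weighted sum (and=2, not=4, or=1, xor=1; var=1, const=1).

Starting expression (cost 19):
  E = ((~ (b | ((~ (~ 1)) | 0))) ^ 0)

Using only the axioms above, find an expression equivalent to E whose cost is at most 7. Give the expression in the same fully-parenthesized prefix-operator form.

1. [not_not →] (~ (~ 1))  →  1;  E = ((~ (b | (1 | 0))) ^ 0)
2. [or_false →] (1 | 0)  →  1;  E = ((~ (b | 1)) ^ 0)
3. [xor_false →] ((~ (b | 1)) ^ 0)  →  (~ (b | 1));  cost 7 ≤ 7, done

(~ (b | 1))   [cost 7]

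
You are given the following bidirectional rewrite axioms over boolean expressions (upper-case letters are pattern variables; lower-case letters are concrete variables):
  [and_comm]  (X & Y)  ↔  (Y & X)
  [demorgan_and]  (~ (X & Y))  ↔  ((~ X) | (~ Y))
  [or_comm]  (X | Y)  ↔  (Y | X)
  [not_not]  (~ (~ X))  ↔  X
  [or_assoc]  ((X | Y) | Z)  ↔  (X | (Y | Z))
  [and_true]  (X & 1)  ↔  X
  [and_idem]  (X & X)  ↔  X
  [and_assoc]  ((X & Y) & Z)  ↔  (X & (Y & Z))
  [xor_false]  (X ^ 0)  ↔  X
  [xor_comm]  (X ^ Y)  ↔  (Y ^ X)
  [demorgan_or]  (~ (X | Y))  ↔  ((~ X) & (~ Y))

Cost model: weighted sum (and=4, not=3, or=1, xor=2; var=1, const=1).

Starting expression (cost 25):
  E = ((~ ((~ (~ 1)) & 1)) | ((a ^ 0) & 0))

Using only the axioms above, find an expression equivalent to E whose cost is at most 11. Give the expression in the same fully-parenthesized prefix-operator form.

step 1: not_not (→) rewrites (~ (~ 1)) into 1, now ((~ (1 & 1)) | ((a ^ 0) & 0))
step 2: and_true (→) rewrites (1 & 1) into 1, now ((~ 1) | ((a ^ 0) & 0))
step 3: xor_false (→) rewrites (a ^ 0) into a, reaching cost 11 (bound 11)

((~ 1) | (a & 0))   [cost 11]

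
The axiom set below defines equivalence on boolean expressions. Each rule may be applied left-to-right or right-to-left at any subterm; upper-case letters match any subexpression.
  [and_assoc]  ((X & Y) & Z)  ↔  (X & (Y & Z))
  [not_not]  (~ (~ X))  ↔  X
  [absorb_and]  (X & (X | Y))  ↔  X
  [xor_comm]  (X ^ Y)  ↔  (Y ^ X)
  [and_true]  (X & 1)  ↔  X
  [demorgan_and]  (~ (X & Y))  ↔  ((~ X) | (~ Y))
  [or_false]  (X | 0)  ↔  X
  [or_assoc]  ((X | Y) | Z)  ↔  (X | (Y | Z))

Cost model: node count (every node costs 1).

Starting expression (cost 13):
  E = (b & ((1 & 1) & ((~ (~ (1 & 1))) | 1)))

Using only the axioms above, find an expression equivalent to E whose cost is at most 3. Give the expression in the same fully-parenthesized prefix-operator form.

(b & 1)   [cost 3]

1. [not_not →] (~ (~ (1 & 1)))  →  (1 & 1);  E = (b & ((1 & 1) & ((1 & 1) | 1)))
2. [absorb_and →] ((1 & 1) & ((1 & 1) | 1))  →  (1 & 1);  E = (b & (1 & 1))
3. [and_true →] (1 & 1)  →  1;  cost 3 ≤ 3, done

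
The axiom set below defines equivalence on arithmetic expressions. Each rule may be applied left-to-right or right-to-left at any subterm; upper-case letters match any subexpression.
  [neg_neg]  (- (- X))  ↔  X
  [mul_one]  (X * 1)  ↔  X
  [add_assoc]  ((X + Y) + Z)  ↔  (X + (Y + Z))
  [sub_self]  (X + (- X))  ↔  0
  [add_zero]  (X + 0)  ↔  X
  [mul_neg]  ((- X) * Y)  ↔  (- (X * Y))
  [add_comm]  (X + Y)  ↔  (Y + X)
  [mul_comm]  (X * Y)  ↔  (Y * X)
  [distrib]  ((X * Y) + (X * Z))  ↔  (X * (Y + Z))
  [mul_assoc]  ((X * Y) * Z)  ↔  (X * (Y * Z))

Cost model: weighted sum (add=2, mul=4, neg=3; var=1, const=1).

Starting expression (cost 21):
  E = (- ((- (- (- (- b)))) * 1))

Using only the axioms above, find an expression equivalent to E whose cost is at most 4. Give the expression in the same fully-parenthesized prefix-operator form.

(1) ((- (- (- (- b)))) * 1)  =[mul_one →]=  (- (- (- (- b))))    ⊢ (- (- (- (- (- b)))))
(2) (- (- (- b)))  =[neg_neg →]=  (- b)    ⊢ (- (- (- b)))
(3) (- (- (- b)))  =[neg_neg →]=  (- b)    ⊢ cost 4, within 4

(- b)   [cost 4]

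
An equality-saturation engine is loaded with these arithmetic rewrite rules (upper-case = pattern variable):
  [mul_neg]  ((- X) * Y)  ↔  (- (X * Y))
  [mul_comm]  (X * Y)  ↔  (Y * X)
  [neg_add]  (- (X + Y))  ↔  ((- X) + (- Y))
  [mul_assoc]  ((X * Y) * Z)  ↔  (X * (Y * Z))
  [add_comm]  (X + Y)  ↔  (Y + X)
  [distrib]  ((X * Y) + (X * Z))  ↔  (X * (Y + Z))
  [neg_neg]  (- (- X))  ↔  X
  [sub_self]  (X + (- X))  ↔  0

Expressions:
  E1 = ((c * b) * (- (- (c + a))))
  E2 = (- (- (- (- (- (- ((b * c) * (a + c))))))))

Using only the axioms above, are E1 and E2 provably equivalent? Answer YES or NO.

YES

step 1: mul_comm (→) rewrites (c * b) into (b * c), now ((b * c) * (- (- (c + a))))
step 2: neg_neg (→) rewrites (- (- (c + a))) into (c + a), now ((b * c) * (c + a))
step 3: add_comm (→) rewrites (c + a) into (a + c), now ((b * c) * (a + c))
step 4: neg_neg (←) rewrites ((b * c) * (a + c)) into (- (- ((b * c) * (a + c))))
step 5: neg_neg (←) rewrites (- (- ((b * c) * (a + c)))) into (- (- (- (- ((b * c) * (a + c))))))
step 6: neg_neg (←) rewrites (- (- ((b * c) * (a + c)))) into (- (- (- (- ((b * c) * (a + c)))))), which is E2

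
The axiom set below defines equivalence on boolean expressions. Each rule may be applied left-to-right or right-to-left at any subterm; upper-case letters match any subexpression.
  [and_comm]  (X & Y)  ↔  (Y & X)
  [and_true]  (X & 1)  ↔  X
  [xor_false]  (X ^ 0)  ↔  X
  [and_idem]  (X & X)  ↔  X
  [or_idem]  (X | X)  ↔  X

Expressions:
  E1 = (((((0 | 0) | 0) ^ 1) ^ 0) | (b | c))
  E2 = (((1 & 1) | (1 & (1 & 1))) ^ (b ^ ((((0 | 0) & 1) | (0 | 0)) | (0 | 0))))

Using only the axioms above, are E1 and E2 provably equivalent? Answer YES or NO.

Every axiom is a valid identity, so a rewrite proof would force E1 and E2 to agree under every assignment.
At b=1, c=0: E1 = 1 but E2 = 0; they differ, so no derivation exists.

NO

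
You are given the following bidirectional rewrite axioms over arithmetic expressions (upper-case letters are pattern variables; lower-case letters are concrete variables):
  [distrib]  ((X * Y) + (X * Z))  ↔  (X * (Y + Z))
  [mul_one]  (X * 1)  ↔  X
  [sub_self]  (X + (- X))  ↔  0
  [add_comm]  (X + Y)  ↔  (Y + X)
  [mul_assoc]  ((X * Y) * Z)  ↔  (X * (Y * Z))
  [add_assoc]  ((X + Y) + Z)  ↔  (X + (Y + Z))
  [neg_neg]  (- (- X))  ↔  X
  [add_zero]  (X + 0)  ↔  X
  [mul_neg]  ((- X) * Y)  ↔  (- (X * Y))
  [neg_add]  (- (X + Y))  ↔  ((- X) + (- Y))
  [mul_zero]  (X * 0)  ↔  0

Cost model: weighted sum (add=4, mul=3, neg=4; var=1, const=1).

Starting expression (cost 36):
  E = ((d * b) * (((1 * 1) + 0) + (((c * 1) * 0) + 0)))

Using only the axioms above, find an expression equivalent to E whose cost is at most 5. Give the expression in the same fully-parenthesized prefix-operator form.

1. [mul_one →] (c * 1)  →  c;  E = ((d * b) * (((1 * 1) + 0) + ((c * 0) + 0)))
2. [add_zero →] ((c * 0) + 0)  →  (c * 0);  E = ((d * b) * (((1 * 1) + 0) + (c * 0)))
3. [mul_zero →] (c * 0)  →  0;  E = ((d * b) * (((1 * 1) + 0) + 0))
4. [mul_one →] (1 * 1)  →  1;  E = ((d * b) * ((1 + 0) + 0))
5. [add_zero →] (1 + 0)  →  1;  E = ((d * b) * (1 + 0))
6. [add_zero →] (1 + 0)  →  1;  E = ((d * b) * 1)
7. [mul_one →] ((d * b) * 1)  →  (d * b);  cost 5 ≤ 5, done

(d * b)   [cost 5]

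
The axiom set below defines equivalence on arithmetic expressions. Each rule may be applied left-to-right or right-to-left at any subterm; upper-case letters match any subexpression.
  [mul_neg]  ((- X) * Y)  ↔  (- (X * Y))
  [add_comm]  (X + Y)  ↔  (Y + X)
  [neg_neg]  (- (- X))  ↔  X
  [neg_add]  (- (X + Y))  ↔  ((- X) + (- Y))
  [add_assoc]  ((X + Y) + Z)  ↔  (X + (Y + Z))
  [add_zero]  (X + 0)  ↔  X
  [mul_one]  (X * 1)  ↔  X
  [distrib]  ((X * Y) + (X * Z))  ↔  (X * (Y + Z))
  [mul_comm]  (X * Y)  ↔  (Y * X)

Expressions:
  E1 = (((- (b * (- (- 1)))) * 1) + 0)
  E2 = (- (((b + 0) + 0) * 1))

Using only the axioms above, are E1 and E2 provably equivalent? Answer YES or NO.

1. [add_zero →] (((- (b * (- (- 1)))) * 1) + 0)  →  ((- (b * (- (- 1)))) * 1)
2. [neg_neg →] (- (- 1))  →  1;  E1 = ((- (b * 1)) * 1)
3. [mul_one →] ((- (b * 1)) * 1)  →  (- (b * 1))
4. [mul_one →] (b * 1)  →  b;  E1 = (- b)
5. [add_zero ←] b  →  (b + 0);  E1 = (- (b + 0))
6. [mul_one ←] (b + 0)  →  ((b + 0) * 1);  E1 = (- ((b + 0) * 1))
7. [add_zero ←] b  →  (b + 0);  this is E2

YES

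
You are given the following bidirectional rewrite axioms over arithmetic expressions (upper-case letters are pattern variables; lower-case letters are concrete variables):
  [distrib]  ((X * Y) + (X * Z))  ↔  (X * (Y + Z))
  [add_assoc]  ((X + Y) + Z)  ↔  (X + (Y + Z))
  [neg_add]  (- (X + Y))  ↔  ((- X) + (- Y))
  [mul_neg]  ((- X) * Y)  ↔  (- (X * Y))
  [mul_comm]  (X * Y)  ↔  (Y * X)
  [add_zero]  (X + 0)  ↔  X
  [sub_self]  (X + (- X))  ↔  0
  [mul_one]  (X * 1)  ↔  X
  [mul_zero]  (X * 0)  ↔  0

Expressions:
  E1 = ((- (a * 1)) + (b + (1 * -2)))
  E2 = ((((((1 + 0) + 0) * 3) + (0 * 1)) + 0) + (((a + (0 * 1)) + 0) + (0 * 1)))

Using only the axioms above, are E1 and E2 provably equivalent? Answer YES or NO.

The axioms are sound identities: if E1 ↔* E2 then E1 and E2 evaluate identically under any assignment.
Under a=0, b=0: E1 evaluates to -2, E2 to 3. Distinct ⇒ no rewrite sequence connects them.

NO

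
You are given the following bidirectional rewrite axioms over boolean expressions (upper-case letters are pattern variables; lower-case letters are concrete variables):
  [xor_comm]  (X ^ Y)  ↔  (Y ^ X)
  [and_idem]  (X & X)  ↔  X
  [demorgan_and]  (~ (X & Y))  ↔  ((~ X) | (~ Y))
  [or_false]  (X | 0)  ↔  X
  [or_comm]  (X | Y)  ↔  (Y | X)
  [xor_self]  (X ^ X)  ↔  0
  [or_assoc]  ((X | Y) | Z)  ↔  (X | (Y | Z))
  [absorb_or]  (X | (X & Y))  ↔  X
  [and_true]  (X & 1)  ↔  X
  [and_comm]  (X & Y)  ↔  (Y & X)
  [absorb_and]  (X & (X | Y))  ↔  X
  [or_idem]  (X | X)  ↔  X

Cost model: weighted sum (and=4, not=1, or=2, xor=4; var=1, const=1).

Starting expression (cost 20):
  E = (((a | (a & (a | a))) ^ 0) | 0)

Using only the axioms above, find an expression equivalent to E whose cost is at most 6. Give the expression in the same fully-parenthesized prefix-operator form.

(1) (((a | (a & (a | a))) ^ 0) | 0)  =[or_false →]=  ((a | (a & (a | a))) ^ 0)
(2) (a & (a | a))  =[absorb_and →]=  a    ⊢ ((a | a) ^ 0)
(3) (a | a)  =[or_idem →]=  a    ⊢ cost 6, within 6

(a ^ 0)   [cost 6]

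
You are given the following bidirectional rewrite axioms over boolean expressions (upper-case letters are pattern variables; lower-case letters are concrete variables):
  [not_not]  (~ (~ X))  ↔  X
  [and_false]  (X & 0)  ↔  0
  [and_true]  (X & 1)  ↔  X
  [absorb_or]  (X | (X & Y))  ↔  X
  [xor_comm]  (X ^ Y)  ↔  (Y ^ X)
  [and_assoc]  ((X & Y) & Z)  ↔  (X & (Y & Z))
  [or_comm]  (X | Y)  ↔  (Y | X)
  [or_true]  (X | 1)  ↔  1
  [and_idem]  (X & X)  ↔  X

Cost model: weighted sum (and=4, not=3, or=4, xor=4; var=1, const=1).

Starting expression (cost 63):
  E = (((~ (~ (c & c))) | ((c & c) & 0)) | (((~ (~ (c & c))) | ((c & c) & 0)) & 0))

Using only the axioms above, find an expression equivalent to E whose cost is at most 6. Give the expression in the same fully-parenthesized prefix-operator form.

(c & c)   [cost 6]

step 1: absorb_or (→) rewrites (((~ (~ (c & c))) | ((c & c) & 0)) | (((~ (~ (c & c))) | ((c & c) & 0)) & 0)) into ((~ (~ (c & c))) | ((c & c) & 0))
step 2: not_not (→) rewrites (~ (~ (c & c))) into (c & c), now ((c & c) | ((c & c) & 0))
step 3: absorb_or (→) rewrites ((c & c) | ((c & c) & 0)) into (c & c), reaching cost 6 (bound 6)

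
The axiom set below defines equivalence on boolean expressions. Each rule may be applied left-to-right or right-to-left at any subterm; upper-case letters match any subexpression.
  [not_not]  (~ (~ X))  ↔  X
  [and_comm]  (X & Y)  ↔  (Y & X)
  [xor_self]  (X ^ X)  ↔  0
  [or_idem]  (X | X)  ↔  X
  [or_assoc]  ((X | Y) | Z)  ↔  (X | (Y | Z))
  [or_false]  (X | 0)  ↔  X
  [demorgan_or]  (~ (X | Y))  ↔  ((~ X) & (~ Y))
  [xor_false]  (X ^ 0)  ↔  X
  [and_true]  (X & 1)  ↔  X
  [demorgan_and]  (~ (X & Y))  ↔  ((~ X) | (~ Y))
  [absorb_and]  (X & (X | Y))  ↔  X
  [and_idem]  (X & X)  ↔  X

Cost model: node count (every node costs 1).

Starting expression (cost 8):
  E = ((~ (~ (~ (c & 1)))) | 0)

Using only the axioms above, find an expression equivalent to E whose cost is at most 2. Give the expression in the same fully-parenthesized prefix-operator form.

step 1: or_false (→) rewrites ((~ (~ (~ (c & 1)))) | 0) into (~ (~ (~ (c & 1))))
step 2: and_true (→) rewrites (c & 1) into c, now (~ (~ (~ c)))
step 3: not_not (→) rewrites (~ (~ c)) into c, reaching cost 2 (bound 2)

(~ c)   [cost 2]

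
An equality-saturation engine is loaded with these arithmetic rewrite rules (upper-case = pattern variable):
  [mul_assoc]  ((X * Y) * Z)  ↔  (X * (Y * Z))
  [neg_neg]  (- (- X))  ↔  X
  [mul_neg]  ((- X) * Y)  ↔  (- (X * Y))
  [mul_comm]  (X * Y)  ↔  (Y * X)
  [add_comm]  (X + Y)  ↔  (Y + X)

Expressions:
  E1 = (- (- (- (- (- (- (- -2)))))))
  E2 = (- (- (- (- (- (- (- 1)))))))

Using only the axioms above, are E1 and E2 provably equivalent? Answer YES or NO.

NO

All listed rules preserve value, hence provable equivalence implies equal values everywhere; look for a separating assignment.
the empty assignment (no variables occur) gives E1 ↦ 2, E2 ↦ -1; values differ ⇒ not provably equivalent.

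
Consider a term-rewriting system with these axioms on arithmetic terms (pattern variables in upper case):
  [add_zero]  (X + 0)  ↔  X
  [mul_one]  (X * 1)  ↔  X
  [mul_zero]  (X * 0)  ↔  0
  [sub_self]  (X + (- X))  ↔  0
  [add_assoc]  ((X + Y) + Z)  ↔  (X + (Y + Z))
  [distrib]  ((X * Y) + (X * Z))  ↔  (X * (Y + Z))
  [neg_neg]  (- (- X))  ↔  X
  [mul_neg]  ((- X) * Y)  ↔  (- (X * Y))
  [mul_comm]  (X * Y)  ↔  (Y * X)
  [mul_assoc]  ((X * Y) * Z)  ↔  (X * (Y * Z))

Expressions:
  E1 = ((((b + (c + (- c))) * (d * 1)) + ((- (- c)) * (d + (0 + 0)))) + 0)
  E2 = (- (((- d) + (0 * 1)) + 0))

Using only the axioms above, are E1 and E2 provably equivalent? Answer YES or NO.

The axioms are sound identities: if E1 ↔* E2 then E1 and E2 evaluate identically under any assignment.
Under b=0, c=0, d=1: E1 evaluates to 0, E2 to 1. Distinct ⇒ no rewrite sequence connects them.

NO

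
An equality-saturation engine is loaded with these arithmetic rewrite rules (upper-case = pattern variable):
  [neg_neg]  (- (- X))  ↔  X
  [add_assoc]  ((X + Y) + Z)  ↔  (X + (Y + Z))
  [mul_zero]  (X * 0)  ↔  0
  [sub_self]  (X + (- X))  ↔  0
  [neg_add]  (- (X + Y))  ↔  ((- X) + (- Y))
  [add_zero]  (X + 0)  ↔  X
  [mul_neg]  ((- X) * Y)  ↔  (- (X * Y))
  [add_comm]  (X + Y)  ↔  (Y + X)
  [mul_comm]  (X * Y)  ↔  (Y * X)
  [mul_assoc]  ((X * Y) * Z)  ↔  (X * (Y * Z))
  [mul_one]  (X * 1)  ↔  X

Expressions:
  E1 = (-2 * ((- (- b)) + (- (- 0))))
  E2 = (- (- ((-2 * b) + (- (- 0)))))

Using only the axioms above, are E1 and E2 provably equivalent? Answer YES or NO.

YES

1. [neg_neg →] (- (- 0))  →  0;  E1 = (-2 * ((- (- b)) + 0))
2. [add_zero →] ((- (- b)) + 0)  →  (- (- b));  E1 = (-2 * (- (- b)))
3. [neg_neg →] (- (- b))  →  b;  E1 = (-2 * b)
4. [add_zero ←] (-2 * b)  →  ((-2 * b) + 0)
5. [neg_neg ←] 0  →  (- (- 0));  E1 = ((-2 * b) + (- (- 0)))
6. [neg_neg ←] ((-2 * b) + (- (- 0)))  →  (- (- ((-2 * b) + (- (- 0)))));  this is E2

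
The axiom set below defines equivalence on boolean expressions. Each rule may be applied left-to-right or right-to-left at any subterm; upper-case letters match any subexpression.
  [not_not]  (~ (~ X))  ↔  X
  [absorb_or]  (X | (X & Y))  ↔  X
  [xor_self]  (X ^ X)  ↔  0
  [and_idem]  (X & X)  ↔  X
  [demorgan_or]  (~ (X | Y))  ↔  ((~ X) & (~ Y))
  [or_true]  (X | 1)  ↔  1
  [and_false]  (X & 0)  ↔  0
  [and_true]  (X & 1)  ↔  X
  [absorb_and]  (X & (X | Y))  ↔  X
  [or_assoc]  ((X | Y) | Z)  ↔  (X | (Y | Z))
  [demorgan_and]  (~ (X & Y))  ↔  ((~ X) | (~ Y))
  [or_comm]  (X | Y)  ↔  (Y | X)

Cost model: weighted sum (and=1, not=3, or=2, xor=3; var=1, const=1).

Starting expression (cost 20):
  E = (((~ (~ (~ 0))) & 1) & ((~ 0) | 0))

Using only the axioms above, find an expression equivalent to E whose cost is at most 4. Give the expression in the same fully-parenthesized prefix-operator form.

(~ 0)   [cost 4]

step 1: not_not (→) rewrites (~ (~ 0)) into 0, now (((~ 0) & 1) & ((~ 0) | 0))
step 2: and_true (→) rewrites ((~ 0) & 1) into (~ 0), now ((~ 0) & ((~ 0) | 0))
step 3: absorb_and (→) rewrites ((~ 0) & ((~ 0) | 0)) into (~ 0), reaching cost 4 (bound 4)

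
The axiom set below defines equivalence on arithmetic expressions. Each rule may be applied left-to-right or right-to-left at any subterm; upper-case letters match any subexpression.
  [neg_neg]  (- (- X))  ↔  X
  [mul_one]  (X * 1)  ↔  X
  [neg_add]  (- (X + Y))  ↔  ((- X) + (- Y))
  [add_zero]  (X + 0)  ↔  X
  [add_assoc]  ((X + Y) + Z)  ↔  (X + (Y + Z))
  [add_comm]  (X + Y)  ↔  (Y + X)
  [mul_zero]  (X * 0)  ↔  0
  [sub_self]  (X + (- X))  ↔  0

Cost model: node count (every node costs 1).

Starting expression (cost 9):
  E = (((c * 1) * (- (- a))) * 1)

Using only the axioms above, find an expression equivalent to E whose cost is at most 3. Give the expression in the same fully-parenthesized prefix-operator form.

(1) (((c * 1) * (- (- a))) * 1)  =[mul_one →]=  ((c * 1) * (- (- a)))
(2) (c * 1)  =[mul_one →]=  c    ⊢ (c * (- (- a)))
(3) (- (- a))  =[neg_neg →]=  a    ⊢ cost 3, within 3

(c * a)   [cost 3]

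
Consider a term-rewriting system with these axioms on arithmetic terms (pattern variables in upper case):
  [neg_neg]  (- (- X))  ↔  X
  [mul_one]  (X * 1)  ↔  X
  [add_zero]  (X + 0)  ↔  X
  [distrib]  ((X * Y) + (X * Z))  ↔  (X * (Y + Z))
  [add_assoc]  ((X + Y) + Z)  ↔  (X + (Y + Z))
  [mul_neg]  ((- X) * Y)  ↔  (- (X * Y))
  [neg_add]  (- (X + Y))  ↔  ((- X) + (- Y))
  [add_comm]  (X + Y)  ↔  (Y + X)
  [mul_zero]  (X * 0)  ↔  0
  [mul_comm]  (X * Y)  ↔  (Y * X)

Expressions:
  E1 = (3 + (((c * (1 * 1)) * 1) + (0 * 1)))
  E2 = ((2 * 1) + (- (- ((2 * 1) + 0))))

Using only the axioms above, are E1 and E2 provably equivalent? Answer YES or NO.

All listed rules preserve value, hence provable equivalence implies equal values everywhere; look for a separating assignment.
c=0 gives E1 ↦ 3, E2 ↦ 4; values differ ⇒ not provably equivalent.

NO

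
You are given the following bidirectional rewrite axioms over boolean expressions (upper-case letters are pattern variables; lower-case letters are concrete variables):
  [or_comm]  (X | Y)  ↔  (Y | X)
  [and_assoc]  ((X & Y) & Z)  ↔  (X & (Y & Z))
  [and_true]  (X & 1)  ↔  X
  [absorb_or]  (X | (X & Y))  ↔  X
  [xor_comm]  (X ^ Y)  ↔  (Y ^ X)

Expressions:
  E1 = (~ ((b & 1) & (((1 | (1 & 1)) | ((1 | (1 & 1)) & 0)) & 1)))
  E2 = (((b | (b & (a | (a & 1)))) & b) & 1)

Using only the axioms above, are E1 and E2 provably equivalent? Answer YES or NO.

All listed rules preserve value, hence provable equivalence implies equal values everywhere; look for a separating assignment.
a=0, b=0 gives E1 ↦ 1, E2 ↦ 0; values differ ⇒ not provably equivalent.

NO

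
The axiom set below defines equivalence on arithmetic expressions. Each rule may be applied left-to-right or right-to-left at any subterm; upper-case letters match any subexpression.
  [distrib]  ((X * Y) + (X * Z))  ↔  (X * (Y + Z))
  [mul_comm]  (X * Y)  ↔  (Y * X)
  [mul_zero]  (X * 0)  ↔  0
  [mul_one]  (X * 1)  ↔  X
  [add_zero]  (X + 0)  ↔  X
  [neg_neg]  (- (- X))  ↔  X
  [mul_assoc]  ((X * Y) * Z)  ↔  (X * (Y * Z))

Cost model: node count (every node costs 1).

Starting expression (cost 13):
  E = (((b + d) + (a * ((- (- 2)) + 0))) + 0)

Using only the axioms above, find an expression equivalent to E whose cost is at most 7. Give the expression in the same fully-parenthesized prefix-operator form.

((b + d) + (a * 2))   [cost 7]

step 1: neg_neg (→) rewrites (- (- 2)) into 2, now (((b + d) + (a * (2 + 0))) + 0)
step 2: add_zero (→) rewrites (2 + 0) into 2, now (((b + d) + (a * 2)) + 0)
step 3: add_zero (→) rewrites (((b + d) + (a * 2)) + 0) into ((b + d) + (a * 2)), reaching cost 7 (bound 7)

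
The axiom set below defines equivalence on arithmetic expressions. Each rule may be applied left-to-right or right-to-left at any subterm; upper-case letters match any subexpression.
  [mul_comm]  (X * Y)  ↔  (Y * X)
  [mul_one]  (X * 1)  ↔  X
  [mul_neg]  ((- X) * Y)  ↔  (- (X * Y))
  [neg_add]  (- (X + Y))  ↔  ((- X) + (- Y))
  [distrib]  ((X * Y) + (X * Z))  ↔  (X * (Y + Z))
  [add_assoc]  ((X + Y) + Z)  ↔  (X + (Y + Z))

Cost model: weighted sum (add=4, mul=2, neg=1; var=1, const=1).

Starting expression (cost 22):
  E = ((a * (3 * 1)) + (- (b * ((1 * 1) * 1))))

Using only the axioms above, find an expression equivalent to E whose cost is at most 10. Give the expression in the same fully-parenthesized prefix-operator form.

step 1: mul_one (→) rewrites ((1 * 1) * 1) into (1 * 1), now ((a * (3 * 1)) + (- (b * (1 * 1))))
step 2: mul_one (→) rewrites (3 * 1) into 3, now ((a * 3) + (- (b * (1 * 1))))
step 3: mul_one (→) rewrites (1 * 1) into 1, now ((a * 3) + (- (b * 1)))
step 4: mul_one (→) rewrites (b * 1) into b, reaching cost 10 (bound 10)

((a * 3) + (- b))   [cost 10]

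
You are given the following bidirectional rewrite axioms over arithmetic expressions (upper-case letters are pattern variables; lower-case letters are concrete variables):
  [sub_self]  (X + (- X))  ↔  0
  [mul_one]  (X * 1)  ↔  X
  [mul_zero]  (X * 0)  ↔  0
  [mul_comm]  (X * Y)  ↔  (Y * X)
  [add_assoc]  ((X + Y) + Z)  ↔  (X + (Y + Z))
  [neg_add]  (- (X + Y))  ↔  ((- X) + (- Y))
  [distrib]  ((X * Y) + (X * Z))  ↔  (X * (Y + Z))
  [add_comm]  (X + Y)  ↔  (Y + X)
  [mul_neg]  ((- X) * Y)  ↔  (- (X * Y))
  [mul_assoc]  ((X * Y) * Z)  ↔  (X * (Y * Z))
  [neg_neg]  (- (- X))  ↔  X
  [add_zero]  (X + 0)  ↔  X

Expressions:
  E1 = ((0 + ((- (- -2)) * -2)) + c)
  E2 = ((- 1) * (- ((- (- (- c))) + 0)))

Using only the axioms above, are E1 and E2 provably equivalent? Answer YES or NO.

Every axiom is a valid identity, so a rewrite proof would force E1 and E2 to agree under every assignment.
At c=0: E1 = 4 but E2 = 0; they differ, so no derivation exists.

NO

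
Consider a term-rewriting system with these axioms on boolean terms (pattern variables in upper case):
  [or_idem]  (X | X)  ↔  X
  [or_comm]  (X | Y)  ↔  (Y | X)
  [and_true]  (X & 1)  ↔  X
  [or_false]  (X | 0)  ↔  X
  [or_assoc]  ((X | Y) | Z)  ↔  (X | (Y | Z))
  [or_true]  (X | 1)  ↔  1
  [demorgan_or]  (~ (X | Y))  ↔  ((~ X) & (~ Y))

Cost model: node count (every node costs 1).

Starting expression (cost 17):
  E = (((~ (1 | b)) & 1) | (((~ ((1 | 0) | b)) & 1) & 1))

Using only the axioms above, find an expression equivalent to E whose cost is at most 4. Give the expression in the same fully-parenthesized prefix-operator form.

(~ (1 | b))   [cost 4]

(1) (1 | 0)  =[or_false →]=  1    ⊢ (((~ (1 | b)) & 1) | (((~ (1 | b)) & 1) & 1))
(2) ((~ (1 | b)) & 1)  =[and_true →]=  (~ (1 | b))    ⊢ (((~ (1 | b)) & 1) | ((~ (1 | b)) & 1))
(3) (((~ (1 | b)) & 1) | ((~ (1 | b)) & 1))  =[or_idem →]=  ((~ (1 | b)) & 1)
(4) ((~ (1 | b)) & 1)  =[and_true →]=  (~ (1 | b))    ⊢ cost 4, within 4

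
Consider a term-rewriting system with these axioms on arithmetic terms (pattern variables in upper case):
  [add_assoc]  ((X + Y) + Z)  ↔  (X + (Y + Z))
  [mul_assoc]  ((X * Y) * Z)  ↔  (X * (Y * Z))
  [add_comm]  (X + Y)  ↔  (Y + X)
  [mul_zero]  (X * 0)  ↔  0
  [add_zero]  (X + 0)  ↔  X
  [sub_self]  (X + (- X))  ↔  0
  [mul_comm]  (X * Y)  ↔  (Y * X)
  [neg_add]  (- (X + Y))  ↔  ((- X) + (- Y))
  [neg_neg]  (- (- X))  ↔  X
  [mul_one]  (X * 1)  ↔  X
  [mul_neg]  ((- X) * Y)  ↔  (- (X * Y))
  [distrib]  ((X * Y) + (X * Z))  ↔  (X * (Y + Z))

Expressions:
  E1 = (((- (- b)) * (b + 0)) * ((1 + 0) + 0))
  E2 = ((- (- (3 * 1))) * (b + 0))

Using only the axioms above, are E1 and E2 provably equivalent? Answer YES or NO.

All listed rules preserve value, hence provable equivalence implies equal values everywhere; look for a separating assignment.
b=1 gives E1 ↦ 1, E2 ↦ 3; values differ ⇒ not provably equivalent.

NO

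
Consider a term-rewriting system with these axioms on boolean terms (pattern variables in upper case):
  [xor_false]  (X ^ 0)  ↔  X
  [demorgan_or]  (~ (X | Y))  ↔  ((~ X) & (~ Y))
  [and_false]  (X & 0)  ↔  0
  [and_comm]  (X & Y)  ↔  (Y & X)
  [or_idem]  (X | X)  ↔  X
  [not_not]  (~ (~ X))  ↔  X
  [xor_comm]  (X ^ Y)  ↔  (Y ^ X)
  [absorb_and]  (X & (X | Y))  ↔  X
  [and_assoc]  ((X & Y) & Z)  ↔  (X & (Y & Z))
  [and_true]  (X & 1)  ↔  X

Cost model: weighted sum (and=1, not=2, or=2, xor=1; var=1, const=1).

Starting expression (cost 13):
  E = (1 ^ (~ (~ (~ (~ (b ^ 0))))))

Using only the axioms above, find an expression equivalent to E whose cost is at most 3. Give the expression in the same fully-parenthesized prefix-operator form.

(1 ^ b)   [cost 3]

(1) (~ (~ (~ (~ (b ^ 0)))))  =[not_not →]=  (~ (~ (b ^ 0)))    ⊢ (1 ^ (~ (~ (b ^ 0))))
(2) (b ^ 0)  =[xor_false →]=  b    ⊢ (1 ^ (~ (~ b)))
(3) (~ (~ b))  =[not_not →]=  b    ⊢ cost 3, within 3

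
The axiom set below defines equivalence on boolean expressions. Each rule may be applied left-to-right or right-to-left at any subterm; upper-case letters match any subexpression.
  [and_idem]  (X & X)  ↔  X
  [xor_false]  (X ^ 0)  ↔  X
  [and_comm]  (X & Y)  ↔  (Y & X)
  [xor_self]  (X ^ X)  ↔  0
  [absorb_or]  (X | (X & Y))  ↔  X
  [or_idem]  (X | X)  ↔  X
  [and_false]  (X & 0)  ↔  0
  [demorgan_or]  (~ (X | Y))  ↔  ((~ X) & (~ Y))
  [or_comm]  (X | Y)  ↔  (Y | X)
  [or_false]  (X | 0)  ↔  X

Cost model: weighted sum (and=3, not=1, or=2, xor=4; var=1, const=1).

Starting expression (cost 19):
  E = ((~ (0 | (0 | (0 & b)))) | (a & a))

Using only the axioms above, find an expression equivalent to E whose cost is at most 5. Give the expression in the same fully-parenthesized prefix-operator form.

1. [absorb_or →] (0 | (0 & b))  →  0;  E = ((~ (0 | 0)) | (a & a))
2. [or_false →] (0 | 0)  →  0;  E = ((~ 0) | (a & a))
3. [and_idem →] (a & a)  →  a;  cost 5 ≤ 5, done

((~ 0) | a)   [cost 5]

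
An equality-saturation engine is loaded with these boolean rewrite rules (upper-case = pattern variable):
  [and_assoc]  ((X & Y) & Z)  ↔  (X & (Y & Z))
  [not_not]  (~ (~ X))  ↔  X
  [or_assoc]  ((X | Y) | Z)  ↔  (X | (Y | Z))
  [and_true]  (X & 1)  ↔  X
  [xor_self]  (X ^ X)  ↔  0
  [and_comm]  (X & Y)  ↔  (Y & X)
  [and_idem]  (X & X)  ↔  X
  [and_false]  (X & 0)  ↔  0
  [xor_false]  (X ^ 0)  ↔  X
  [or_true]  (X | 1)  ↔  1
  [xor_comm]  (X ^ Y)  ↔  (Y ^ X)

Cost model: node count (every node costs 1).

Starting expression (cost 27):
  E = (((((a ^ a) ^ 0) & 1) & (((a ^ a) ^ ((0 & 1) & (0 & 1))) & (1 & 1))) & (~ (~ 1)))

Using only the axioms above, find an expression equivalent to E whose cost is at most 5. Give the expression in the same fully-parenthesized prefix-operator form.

(1 & (a ^ a))   [cost 5]

1. [and_idem →] ((0 & 1) & (0 & 1))  →  (0 & 1);  E = (((((a ^ a) ^ 0) & 1) & (((a ^ a) ^ (0 & 1)) & (1 & 1))) & (~ (~ 1)))
2. [and_true →] (1 & 1)  →  1;  E = (((((a ^ a) ^ 0) & 1) & (((a ^ a) ^ (0 & 1)) & 1)) & (~ (~ 1)))
3. [and_true →] (0 & 1)  →  0;  E = (((((a ^ a) ^ 0) & 1) & (((a ^ a) ^ 0) & 1)) & (~ (~ 1)))
4. [and_idem →] ((((a ^ a) ^ 0) & 1) & (((a ^ a) ^ 0) & 1))  →  (((a ^ a) ^ 0) & 1);  E = ((((a ^ a) ^ 0) & 1) & (~ (~ 1)))
5. [and_true →] (((a ^ a) ^ 0) & 1)  →  ((a ^ a) ^ 0);  E = (((a ^ a) ^ 0) & (~ (~ 1)))
6. [and_comm →] (((a ^ a) ^ 0) & (~ (~ 1)))  →  ((~ (~ 1)) & ((a ^ a) ^ 0))
7. [xor_false →] ((a ^ a) ^ 0)  →  (a ^ a);  E = ((~ (~ 1)) & (a ^ a))
8. [not_not →] (~ (~ 1))  →  1;  cost 5 ≤ 5, done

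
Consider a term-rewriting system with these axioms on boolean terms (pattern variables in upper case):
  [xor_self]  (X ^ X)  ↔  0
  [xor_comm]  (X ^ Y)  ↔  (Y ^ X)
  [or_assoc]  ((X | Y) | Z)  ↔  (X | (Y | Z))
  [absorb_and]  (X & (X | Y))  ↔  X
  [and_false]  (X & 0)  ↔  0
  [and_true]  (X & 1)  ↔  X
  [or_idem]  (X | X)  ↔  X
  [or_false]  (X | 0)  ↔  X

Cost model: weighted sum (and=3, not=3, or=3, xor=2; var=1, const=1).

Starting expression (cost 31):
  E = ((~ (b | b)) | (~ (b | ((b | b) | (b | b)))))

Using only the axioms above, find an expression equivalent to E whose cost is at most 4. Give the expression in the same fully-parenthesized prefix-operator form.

step 1: or_idem (→) rewrites ((b | b) | (b | b)) into (b | b), now ((~ (b | b)) | (~ (b | (b | b))))
step 2: or_idem (→) rewrites (b | b) into b, now ((~ (b | b)) | (~ (b | b)))
step 3: or_idem (→) rewrites ((~ (b | b)) | (~ (b | b))) into (~ (b | b))
step 4: or_idem (→) rewrites (b | b) into b, reaching cost 4 (bound 4)

(~ b)   [cost 4]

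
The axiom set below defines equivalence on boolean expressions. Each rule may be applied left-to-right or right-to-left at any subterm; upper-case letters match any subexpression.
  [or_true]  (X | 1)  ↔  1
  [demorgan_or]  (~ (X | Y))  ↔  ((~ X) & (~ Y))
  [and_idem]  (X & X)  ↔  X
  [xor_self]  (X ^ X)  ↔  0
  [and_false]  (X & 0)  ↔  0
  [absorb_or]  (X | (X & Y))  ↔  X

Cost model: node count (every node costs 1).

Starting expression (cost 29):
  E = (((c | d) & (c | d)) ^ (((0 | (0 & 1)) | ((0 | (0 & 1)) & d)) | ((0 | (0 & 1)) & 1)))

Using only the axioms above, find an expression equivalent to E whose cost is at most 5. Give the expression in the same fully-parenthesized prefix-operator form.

((c | d) ^ 0)   [cost 5]

1. [absorb_or →] ((0 | (0 & 1)) | ((0 | (0 & 1)) & d))  →  (0 | (0 & 1));  E = (((c | d) & (c | d)) ^ ((0 | (0 & 1)) | ((0 | (0 & 1)) & 1)))
2. [and_idem →] ((c | d) & (c | d))  →  (c | d);  E = ((c | d) ^ ((0 | (0 & 1)) | ((0 | (0 & 1)) & 1)))
3. [absorb_or →] ((0 | (0 & 1)) | ((0 | (0 & 1)) & 1))  →  (0 | (0 & 1));  E = ((c | d) ^ (0 | (0 & 1)))
4. [absorb_or →] (0 | (0 & 1))  →  0;  cost 5 ≤ 5, done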